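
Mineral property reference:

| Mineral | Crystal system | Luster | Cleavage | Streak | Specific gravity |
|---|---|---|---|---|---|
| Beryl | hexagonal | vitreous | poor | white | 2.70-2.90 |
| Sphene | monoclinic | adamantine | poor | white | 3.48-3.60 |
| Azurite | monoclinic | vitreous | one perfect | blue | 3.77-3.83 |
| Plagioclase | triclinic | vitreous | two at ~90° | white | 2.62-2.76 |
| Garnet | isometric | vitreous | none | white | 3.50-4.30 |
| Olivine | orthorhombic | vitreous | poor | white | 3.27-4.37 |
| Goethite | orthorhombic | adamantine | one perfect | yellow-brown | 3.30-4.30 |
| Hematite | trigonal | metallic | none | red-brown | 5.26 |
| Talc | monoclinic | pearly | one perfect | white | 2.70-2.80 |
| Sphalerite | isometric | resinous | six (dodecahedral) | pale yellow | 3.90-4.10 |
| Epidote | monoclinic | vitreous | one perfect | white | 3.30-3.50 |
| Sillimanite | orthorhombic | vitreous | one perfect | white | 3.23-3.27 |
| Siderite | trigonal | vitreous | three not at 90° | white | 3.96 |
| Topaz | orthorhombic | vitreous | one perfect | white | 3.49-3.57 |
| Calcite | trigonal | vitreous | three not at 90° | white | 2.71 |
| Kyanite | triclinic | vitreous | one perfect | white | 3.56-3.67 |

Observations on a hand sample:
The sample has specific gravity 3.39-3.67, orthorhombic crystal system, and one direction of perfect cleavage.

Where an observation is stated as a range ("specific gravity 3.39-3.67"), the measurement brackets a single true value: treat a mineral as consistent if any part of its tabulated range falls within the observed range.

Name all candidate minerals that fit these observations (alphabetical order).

Goethite, Topaz

Specific gravity 3.39-3.67: leaves Sphene, Garnet, Olivine, Goethite, Epidote, Topaz, Kyanite.
Orthorhombic crystal system: narrows the field to Olivine, Goethite, Topaz.
One direction of perfect cleavage rules out Olivine.
The minerals that satisfy all observations are Goethite, Topaz.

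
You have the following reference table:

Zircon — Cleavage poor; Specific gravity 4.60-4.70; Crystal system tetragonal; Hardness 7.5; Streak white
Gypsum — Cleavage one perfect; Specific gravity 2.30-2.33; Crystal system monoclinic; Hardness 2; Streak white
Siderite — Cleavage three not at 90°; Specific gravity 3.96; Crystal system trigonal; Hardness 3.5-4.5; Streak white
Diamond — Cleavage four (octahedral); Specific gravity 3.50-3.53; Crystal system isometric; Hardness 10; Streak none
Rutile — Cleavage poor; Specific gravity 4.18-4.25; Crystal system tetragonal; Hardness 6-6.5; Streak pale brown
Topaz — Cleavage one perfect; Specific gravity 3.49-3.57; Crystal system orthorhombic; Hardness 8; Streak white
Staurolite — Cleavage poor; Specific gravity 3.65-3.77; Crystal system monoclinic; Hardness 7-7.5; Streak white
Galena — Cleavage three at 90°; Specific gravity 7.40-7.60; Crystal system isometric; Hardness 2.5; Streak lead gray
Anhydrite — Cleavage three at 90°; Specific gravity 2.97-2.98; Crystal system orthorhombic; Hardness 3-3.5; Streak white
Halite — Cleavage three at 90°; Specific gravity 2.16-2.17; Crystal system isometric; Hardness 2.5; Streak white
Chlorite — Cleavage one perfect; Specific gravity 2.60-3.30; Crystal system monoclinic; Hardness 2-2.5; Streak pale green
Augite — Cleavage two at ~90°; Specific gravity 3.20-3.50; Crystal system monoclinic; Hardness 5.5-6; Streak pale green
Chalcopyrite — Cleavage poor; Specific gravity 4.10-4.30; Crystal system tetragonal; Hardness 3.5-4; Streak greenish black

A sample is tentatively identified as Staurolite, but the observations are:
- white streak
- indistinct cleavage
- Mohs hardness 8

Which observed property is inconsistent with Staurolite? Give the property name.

hardness

White streak: Staurolite has white streak — consistent.
Indistinct cleavage: Staurolite has cleavage poor — consistent.
Mohs hardness 8: Staurolite has hardness 7-7.5 — does not match.
Only the hardness is inconsistent.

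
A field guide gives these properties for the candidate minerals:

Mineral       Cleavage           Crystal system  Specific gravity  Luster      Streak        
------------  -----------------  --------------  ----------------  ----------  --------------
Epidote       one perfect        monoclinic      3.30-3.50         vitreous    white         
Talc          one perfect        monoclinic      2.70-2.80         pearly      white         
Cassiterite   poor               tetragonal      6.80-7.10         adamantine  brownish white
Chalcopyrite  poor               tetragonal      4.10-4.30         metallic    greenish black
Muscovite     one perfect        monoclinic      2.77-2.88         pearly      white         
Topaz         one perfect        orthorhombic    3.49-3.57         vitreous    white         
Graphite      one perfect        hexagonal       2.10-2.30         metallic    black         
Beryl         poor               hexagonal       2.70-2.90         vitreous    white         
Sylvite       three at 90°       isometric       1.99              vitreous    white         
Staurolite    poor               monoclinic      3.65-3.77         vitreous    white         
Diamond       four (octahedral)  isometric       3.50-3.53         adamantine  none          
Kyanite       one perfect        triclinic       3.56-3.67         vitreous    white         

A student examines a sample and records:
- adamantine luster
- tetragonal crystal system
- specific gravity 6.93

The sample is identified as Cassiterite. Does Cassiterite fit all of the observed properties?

Consistent

Adamantine luster — agrees with Cassiterite (adamantine luster).
Tetragonal crystal system — agrees with Cassiterite (tetragonal system).
Specific gravity 6.93 — agrees with Cassiterite (SG 6.80-7.10).
All observations are consistent with the tabulated values for Cassiterite.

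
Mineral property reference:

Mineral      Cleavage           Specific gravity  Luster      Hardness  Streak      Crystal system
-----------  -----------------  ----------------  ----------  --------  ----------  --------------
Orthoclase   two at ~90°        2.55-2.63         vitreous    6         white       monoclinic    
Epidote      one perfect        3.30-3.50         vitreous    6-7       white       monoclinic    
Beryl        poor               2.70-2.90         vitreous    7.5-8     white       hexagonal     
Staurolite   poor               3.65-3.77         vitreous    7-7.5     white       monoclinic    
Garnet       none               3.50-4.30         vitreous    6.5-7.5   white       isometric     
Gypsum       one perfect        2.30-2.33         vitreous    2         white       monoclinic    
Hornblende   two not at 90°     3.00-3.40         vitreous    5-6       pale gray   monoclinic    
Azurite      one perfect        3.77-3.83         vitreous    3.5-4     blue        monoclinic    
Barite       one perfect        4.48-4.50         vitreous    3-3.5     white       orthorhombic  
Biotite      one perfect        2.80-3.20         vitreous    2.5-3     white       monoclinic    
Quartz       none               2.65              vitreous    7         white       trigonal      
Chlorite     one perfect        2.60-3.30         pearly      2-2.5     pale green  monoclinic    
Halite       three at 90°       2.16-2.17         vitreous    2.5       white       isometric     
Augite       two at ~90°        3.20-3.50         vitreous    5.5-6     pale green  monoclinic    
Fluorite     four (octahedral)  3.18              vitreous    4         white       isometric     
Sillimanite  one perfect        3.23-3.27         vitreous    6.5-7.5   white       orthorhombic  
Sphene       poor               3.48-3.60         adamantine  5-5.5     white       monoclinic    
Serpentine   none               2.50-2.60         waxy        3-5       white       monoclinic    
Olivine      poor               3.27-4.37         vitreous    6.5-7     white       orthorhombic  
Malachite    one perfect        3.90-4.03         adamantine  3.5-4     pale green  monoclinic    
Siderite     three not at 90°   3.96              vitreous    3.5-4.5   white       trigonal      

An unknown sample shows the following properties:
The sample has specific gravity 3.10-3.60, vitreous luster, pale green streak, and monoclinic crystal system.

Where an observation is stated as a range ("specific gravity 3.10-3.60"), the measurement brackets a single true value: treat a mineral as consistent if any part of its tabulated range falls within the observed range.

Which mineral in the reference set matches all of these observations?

Augite

Specific gravity 3.10-3.60: only Epidote, Garnet, Hornblende, Biotite, Chlorite, Augite, Fluorite, Sillimanite, Sphene, Olivine remain.
Vitreous luster eliminates Chlorite, Sphene.
Pale green streak: Augite remains.
Monoclinic crystal system: all remaining candidates fit.
Only Augite satisfies all observations.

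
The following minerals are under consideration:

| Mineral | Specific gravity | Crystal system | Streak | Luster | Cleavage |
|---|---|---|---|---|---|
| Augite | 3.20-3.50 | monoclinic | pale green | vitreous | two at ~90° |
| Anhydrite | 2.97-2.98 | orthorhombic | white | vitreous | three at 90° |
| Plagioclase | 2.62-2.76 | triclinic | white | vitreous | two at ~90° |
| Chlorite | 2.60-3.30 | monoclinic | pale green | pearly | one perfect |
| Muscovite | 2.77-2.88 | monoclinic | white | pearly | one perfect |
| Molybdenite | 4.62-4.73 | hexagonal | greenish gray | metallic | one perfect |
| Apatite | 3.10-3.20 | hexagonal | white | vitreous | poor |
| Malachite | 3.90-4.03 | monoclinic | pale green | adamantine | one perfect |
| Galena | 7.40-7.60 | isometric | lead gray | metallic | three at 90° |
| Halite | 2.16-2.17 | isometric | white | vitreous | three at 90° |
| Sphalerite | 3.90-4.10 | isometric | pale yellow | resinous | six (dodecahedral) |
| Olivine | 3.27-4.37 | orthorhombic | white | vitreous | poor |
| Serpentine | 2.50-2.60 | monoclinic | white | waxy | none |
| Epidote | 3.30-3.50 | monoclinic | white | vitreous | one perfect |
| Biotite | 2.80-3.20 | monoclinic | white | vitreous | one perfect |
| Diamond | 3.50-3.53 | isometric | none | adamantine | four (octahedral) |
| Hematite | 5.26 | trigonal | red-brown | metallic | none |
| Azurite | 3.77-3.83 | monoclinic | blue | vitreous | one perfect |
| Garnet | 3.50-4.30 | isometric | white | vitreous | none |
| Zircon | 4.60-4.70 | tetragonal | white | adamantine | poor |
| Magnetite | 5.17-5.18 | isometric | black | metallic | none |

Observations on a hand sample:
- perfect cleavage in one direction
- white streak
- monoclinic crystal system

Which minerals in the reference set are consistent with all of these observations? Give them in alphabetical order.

Biotite, Epidote, Muscovite

Perfect cleavage in one direction: Chlorite, Muscovite, Molybdenite, Malachite, Epidote, Biotite, Azurite remain.
White streak: narrows the field to Muscovite, Epidote, Biotite.
Monoclinic crystal system: every remaining candidate is consistent.
Consistent with every observation: Biotite, Epidote, Muscovite.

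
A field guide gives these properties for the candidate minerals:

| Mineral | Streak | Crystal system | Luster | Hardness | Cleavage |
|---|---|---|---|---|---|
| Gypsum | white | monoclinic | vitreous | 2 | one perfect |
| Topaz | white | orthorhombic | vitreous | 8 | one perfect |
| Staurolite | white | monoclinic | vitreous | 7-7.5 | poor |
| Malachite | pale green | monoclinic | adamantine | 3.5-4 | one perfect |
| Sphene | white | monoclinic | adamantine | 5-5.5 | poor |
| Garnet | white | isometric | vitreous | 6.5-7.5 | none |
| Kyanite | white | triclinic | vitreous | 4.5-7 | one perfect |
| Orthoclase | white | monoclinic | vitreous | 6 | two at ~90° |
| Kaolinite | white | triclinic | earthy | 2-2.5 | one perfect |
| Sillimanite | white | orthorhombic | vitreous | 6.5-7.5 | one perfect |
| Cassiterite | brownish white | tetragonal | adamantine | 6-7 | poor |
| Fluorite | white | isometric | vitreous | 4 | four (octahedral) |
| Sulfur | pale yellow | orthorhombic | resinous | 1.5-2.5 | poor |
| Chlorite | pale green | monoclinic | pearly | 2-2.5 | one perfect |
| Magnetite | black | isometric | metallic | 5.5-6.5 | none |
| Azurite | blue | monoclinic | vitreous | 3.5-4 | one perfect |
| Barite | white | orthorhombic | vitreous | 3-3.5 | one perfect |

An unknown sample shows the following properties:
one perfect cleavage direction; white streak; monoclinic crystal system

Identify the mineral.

One perfect cleavage direction — Gypsum, Topaz, Malachite, Kyanite, Kaolinite, Sillimanite, Chlorite, Azurite, Barite remain.
White streak excludes Malachite, Chlorite, Azurite.
Monoclinic crystal system — leaves Gypsum.
Gypsum is the sole remaining match.

Gypsum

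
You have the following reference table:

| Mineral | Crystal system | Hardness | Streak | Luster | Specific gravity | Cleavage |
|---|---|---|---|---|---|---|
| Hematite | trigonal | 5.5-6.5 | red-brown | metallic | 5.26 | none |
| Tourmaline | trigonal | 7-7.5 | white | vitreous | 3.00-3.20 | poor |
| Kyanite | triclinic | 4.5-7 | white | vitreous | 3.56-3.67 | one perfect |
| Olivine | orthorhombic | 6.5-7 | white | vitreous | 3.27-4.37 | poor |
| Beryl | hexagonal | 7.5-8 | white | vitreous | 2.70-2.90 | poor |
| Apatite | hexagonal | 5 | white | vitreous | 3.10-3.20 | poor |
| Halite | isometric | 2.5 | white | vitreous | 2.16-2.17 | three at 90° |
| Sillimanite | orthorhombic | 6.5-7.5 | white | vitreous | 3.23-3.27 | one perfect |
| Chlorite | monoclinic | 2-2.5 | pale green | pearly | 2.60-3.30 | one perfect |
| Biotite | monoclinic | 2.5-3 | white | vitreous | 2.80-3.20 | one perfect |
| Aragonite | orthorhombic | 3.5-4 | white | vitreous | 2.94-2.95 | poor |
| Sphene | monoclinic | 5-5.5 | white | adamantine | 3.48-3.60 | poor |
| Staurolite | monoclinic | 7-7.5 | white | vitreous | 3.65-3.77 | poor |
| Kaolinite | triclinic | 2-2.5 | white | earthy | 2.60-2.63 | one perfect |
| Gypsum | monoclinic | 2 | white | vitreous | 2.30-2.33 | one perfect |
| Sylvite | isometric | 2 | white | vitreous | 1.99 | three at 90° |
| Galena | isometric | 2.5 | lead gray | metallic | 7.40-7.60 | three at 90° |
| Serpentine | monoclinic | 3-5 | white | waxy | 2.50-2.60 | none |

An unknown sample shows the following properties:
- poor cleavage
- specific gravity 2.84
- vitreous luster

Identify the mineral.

Beryl

Poor cleavage — only Tourmaline, Olivine, Beryl, Apatite, Aragonite, Sphene, Staurolite remain.
Specific gravity 2.84 — only Beryl remains.
Vitreous luster — no further eliminations.
Only Beryl satisfies all observations.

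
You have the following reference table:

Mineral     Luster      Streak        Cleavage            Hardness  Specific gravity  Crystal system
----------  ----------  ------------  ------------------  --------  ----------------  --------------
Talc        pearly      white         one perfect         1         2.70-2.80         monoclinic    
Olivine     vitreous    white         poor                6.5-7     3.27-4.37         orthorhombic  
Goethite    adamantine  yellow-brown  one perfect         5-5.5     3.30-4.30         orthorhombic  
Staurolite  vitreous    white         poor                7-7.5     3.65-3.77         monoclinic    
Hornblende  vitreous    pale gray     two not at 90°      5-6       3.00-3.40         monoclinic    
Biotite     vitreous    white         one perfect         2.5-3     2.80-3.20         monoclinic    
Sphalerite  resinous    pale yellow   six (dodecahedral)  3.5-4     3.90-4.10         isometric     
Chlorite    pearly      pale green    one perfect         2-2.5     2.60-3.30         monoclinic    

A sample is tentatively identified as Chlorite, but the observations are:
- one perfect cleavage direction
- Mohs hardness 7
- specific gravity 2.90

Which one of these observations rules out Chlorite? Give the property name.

hardness

One perfect cleavage direction: Chlorite has cleavage one perfect — matches.
Mohs hardness 7: Chlorite has hardness 2-2.5 — outside the reference range.
Specific gravity 2.90: Chlorite has SG 2.60-3.30 — matches.
Only the hardness is inconsistent.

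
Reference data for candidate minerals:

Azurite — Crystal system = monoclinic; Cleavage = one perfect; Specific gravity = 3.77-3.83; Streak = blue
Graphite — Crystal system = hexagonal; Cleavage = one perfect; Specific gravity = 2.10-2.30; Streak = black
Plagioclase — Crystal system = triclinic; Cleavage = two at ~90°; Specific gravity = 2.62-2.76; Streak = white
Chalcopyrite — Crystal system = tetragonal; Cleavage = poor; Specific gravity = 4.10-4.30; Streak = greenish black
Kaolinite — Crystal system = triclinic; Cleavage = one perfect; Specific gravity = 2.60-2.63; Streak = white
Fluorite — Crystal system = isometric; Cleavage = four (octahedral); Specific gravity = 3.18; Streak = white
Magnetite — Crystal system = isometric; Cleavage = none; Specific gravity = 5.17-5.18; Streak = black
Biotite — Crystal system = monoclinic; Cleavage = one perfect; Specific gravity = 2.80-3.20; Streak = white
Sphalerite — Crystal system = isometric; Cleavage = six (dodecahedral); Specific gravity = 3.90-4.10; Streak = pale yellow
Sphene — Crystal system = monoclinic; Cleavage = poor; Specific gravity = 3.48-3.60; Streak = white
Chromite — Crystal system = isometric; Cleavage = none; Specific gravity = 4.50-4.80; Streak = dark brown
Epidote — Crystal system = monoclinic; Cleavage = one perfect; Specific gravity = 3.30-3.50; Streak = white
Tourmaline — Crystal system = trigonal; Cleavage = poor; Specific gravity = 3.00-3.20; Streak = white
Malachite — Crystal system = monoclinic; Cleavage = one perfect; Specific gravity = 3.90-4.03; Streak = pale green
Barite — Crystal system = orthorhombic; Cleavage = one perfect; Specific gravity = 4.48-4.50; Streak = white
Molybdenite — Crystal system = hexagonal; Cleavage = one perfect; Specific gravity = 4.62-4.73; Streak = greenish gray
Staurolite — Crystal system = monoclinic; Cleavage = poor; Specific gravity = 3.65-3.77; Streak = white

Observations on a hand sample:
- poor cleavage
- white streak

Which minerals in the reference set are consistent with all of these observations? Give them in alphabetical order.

Sphene, Staurolite, Tourmaline

Poor cleavage: narrows the field to Chalcopyrite, Sphene, Tourmaline, Staurolite.
White streak is inconsistent with Chalcopyrite.
The minerals that satisfy all observations are Sphene, Staurolite, Tourmaline.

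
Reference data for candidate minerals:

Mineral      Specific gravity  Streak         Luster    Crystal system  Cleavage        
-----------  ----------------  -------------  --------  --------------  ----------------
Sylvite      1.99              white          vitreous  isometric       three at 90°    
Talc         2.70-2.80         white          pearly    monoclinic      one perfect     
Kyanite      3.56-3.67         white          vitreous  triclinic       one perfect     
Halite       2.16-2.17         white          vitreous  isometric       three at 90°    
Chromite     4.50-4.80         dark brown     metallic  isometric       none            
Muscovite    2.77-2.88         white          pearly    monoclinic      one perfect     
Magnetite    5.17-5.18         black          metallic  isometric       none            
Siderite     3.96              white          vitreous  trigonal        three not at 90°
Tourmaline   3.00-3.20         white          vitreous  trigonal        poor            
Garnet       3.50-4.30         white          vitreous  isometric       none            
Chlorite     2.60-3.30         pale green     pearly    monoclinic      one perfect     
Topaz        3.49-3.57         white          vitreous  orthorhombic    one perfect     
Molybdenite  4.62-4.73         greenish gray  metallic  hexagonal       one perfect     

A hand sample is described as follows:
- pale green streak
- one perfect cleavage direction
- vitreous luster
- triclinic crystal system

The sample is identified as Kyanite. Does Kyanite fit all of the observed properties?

Pale green streak — Kyanite has white streak; inconsistent.
One perfect cleavage direction — matches Kyanite (cleavage one perfect).
Vitreous luster — matches Kyanite (vitreous luster).
Triclinic crystal system — matches Kyanite (triclinic system).
Kyanite is excluded by the streak.

Inconsistent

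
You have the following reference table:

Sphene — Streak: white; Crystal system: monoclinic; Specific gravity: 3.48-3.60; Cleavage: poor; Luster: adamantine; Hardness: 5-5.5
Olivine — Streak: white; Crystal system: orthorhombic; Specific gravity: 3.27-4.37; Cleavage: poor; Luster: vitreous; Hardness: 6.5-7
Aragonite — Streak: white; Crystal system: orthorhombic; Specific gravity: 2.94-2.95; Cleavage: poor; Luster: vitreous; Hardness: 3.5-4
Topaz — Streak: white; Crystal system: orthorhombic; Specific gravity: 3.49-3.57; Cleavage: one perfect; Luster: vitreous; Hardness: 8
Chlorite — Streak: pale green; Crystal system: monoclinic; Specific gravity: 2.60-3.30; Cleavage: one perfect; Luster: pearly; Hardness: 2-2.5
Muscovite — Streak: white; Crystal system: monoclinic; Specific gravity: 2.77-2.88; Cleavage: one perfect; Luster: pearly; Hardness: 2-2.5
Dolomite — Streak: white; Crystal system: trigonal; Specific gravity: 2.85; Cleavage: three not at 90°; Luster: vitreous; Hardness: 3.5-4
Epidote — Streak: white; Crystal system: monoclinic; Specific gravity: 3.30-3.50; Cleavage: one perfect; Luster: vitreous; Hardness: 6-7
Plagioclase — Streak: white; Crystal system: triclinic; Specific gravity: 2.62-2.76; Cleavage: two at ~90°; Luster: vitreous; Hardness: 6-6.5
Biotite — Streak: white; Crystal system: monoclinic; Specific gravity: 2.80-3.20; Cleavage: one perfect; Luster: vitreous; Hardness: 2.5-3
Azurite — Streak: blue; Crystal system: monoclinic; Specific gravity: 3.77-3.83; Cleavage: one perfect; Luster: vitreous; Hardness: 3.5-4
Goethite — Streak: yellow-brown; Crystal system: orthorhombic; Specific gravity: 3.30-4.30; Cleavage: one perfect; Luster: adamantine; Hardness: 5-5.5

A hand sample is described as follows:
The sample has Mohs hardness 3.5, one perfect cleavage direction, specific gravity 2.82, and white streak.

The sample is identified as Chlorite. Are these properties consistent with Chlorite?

Inconsistent

Mohs hardness 3.5 — Chlorite has hardness 2-2.5; which does not match.
One perfect cleavage direction — consistent with Chlorite (cleavage one perfect).
Specific gravity 2.82 — consistent with Chlorite (SG 2.60-3.30).
White streak — Chlorite has pale green streak; which does not match.
2 of the observed properties are inconsistent with Chlorite.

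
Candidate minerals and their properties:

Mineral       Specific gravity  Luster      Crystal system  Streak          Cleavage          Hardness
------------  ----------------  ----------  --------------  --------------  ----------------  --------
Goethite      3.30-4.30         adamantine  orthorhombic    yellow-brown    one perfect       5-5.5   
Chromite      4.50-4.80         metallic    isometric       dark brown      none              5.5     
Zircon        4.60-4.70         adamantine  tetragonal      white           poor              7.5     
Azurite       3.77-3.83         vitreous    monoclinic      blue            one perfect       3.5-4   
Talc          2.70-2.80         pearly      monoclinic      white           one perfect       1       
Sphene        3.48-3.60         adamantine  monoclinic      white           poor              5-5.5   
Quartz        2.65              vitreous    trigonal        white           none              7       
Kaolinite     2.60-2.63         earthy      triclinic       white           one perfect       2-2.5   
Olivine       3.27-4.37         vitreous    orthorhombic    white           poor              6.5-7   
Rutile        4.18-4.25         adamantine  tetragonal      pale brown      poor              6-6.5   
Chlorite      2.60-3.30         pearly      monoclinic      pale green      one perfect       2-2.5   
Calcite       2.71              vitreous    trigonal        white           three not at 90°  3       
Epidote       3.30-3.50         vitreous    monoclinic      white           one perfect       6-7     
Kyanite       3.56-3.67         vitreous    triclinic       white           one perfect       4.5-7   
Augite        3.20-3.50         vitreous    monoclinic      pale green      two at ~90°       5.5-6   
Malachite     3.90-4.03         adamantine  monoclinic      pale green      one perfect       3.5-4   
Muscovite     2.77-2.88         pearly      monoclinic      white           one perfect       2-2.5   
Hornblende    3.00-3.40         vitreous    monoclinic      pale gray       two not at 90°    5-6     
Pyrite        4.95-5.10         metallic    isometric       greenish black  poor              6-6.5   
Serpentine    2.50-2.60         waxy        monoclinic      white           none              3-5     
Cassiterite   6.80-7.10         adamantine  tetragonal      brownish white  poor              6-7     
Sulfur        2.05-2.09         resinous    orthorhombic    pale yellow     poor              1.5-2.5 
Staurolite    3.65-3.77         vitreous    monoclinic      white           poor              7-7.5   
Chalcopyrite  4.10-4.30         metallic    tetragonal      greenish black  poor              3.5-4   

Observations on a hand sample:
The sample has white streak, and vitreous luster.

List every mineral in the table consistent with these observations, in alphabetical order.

White streak — leaves Zircon, Talc, Sphene, Quartz, Kaolinite, Olivine, Calcite, Epidote, Kyanite, Muscovite, Serpentine, Staurolite.
Vitreous luster is inconsistent with Zircon, Talc, Sphene, Kaolinite, Muscovite, Serpentine.
The minerals that satisfy all observations are Calcite, Epidote, Kyanite, Olivine, Quartz, Staurolite.

Calcite, Epidote, Kyanite, Olivine, Quartz, Staurolite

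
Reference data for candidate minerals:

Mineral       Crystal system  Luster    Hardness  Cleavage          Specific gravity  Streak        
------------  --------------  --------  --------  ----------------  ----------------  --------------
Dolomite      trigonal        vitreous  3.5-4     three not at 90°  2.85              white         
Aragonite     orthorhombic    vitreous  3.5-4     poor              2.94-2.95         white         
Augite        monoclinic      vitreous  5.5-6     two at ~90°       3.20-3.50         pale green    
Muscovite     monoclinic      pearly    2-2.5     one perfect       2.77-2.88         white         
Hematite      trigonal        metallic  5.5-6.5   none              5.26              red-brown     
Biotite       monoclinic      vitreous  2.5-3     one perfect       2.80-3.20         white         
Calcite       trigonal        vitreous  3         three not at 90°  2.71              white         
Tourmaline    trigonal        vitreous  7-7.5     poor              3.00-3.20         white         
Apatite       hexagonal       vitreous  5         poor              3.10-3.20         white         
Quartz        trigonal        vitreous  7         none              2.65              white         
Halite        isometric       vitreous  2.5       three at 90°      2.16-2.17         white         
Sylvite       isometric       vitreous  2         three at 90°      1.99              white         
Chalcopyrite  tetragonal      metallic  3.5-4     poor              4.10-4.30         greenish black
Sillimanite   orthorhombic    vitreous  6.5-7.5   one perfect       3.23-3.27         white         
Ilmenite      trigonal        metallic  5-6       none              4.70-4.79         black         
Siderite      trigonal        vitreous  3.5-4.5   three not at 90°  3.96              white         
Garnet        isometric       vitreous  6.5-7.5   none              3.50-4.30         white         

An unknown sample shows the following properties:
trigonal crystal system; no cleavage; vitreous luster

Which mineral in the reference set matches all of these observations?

Trigonal crystal system: narrows the field to Dolomite, Hematite, Calcite, Tourmaline, Quartz, Ilmenite, Siderite.
No cleavage: Hematite, Quartz, Ilmenite remain.
Vitreous luster: leaves Quartz.
Quartz is the sole remaining match.

Quartz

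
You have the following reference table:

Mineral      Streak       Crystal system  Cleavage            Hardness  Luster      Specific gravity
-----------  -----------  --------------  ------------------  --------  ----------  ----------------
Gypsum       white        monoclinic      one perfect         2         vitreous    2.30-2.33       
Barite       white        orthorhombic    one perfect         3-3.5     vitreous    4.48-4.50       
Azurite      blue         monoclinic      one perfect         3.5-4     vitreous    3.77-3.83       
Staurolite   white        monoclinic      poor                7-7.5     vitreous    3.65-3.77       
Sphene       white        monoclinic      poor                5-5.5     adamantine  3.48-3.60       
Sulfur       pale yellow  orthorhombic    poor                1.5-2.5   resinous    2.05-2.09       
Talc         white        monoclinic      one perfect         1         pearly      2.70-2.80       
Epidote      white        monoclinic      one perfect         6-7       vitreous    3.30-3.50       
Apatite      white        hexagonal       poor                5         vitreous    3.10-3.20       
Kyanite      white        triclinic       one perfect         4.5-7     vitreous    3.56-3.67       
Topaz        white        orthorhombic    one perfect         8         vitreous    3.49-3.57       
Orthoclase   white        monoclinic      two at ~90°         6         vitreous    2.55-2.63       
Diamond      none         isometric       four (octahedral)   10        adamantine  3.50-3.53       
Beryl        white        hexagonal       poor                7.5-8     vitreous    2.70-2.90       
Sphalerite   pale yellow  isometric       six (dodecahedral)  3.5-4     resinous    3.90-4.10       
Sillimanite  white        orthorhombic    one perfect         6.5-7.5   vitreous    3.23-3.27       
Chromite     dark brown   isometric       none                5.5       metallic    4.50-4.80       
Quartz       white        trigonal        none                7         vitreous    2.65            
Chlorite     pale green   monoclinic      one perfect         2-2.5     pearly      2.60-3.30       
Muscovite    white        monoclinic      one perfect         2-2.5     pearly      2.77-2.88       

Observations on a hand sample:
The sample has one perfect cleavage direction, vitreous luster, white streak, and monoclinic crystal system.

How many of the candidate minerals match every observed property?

One perfect cleavage direction — leaves Gypsum, Barite, Azurite, Talc, Epidote, Kyanite, Topaz, Sillimanite, Chlorite, Muscovite.
Vitreous luster eliminates Talc, Chlorite, Muscovite.
White streak rules out Azurite.
Monoclinic crystal system — narrows the field to Gypsum, Epidote.
Remaining candidates: Epidote, Gypsum.
That is 2 minerals.

2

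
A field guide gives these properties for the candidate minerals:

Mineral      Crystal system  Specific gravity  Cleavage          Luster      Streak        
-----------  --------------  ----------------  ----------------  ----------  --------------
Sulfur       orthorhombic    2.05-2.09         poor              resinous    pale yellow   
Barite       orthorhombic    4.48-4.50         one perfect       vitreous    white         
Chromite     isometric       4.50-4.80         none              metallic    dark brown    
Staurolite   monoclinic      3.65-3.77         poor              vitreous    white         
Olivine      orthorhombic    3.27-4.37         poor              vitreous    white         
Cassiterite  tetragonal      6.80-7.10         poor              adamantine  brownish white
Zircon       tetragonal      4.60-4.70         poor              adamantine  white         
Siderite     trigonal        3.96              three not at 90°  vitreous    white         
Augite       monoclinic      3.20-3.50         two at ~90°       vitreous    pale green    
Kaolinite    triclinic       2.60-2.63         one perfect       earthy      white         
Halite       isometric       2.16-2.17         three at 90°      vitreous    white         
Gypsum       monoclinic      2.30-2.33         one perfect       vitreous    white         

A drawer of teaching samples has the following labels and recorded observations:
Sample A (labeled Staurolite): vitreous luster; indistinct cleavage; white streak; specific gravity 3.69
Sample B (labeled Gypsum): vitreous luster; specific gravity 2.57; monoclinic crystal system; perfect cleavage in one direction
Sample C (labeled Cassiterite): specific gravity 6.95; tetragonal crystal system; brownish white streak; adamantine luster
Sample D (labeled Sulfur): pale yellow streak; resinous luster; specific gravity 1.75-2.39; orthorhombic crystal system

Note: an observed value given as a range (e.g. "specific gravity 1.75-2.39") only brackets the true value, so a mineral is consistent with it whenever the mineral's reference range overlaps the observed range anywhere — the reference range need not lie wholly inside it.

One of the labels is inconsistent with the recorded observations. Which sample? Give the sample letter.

Sample A: every observation is compatible with the reference values for Staurolite.
Sample B: Gypsum has SG 2.30-2.33, but the record shows specific gravity 2.57 — this label is wrong.
Sample C: every observation is compatible with the reference values for Cassiterite.
Sample D: every observation is compatible with the reference values for Sulfur.
Sample B is the mislabeled one.

B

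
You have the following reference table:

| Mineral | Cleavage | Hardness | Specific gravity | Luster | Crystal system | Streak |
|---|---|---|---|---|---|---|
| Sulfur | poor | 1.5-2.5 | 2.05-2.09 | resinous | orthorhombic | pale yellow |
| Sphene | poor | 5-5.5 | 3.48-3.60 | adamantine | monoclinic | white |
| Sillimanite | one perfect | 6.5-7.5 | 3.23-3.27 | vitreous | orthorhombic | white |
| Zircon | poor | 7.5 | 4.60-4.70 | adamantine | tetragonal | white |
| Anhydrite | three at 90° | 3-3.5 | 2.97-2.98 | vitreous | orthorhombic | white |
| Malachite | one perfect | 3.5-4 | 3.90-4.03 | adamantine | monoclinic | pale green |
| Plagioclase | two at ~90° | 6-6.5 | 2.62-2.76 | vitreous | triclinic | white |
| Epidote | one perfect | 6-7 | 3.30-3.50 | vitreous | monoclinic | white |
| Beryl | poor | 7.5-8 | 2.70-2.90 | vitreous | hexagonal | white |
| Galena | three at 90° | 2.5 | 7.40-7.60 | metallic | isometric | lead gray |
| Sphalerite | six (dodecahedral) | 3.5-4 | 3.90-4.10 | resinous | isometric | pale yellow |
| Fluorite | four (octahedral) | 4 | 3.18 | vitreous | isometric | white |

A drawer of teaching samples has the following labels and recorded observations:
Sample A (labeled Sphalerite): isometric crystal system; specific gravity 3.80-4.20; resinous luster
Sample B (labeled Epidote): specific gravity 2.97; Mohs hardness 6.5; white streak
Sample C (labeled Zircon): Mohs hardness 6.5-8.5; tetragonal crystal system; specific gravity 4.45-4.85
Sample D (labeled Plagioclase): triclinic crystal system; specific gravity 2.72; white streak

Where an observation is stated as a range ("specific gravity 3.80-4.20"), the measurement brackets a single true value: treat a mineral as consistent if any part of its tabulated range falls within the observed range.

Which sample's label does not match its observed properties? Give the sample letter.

Sample A: all recorded properties match Sphalerite.
Sample B: specific gravity 2.97 is outside the reference for Epidote (SG 3.30-3.50) — mislabeled.
Sample C: all recorded properties match Zircon.
Sample D: all recorded properties match Plagioclase.
The mislabeled specimen is B.

B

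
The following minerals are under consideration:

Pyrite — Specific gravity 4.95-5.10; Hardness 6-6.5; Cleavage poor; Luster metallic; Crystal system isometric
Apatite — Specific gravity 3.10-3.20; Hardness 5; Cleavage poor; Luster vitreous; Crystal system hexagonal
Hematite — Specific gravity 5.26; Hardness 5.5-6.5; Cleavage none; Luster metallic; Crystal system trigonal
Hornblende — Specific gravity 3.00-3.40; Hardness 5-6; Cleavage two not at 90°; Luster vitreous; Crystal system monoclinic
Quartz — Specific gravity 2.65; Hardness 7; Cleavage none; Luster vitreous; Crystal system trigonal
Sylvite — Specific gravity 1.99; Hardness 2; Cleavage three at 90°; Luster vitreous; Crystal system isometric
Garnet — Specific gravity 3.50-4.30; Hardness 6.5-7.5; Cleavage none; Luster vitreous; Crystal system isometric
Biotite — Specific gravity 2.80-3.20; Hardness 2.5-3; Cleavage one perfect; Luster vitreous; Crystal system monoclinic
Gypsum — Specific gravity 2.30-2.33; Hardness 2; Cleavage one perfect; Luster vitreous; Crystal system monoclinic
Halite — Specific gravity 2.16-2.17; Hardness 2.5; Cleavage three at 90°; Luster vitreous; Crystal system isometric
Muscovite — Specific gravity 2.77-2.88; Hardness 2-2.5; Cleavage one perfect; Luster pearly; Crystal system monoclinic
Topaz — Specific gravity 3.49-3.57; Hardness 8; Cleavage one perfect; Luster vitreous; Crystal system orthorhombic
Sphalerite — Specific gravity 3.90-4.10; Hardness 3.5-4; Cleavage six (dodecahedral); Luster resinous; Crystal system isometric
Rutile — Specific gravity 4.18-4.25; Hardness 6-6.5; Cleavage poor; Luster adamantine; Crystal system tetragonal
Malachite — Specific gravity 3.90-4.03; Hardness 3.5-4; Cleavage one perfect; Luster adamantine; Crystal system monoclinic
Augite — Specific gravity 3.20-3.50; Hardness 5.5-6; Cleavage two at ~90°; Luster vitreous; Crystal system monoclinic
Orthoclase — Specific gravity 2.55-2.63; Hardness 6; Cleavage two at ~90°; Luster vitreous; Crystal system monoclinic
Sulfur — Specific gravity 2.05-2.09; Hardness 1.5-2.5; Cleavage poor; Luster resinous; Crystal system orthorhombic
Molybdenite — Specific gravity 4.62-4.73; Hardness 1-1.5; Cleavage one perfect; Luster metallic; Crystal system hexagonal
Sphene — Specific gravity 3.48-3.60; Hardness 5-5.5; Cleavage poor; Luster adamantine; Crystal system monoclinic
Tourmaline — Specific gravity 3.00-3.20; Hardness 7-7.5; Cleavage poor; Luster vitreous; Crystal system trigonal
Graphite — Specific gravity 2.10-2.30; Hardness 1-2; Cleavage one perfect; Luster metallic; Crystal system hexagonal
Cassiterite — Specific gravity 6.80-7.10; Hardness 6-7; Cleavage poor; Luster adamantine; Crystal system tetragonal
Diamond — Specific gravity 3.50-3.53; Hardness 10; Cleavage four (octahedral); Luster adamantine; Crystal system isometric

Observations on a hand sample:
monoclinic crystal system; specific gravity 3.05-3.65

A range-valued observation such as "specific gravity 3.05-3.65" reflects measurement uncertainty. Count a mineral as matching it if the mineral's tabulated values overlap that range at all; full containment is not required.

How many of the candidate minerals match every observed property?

4

Monoclinic crystal system — only Hornblende, Biotite, Gypsum, Muscovite, Malachite, Augite, Orthoclase, Sphene remain.
Specific gravity 3.05-3.65 is inconsistent with Gypsum, Muscovite, Malachite, Orthoclase.
Consistent with every observation: Augite, Biotite, Hornblende, Sphene.
That is 4 minerals.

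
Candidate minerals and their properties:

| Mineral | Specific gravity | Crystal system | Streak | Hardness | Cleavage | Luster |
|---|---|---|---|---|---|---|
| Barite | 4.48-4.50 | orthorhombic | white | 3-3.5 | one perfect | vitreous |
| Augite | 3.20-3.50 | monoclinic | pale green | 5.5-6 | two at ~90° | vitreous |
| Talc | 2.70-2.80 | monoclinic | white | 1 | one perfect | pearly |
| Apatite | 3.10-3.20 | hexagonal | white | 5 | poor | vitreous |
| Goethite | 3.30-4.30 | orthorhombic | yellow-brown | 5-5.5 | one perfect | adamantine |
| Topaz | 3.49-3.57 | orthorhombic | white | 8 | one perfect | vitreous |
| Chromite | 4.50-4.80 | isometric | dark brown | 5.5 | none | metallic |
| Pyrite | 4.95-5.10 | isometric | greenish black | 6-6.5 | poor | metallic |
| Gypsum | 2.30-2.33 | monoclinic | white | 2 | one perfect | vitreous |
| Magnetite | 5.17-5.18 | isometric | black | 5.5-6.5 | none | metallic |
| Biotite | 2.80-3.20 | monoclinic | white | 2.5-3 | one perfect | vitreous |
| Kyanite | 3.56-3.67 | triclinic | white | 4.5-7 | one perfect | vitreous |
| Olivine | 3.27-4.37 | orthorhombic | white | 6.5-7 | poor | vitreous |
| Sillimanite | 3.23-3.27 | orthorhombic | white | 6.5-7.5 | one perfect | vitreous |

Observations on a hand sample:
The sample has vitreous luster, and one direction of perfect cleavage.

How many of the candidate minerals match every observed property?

6

Vitreous luster excludes Talc, Goethite, Chromite, Pyrite, Magnetite.
One direction of perfect cleavage eliminates Augite, Apatite, Olivine.
Consistent with every observation: Barite, Biotite, Gypsum, Kyanite, Sillimanite, Topaz.
That is 6 minerals.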